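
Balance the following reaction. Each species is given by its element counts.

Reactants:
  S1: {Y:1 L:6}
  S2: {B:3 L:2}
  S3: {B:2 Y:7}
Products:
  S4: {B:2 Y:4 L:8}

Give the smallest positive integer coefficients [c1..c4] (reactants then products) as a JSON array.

Coefficients: [6, 2, 2, 5]

B: 6·0+2·3+2·2 = 10 | 5·2 = 10
Y: 6·1+2·0+2·7 = 20 | 5·4 = 20
L: 6·6+2·2+2·0 = 40 | 5·8 = 40
gcd(6,2,2,5) = 1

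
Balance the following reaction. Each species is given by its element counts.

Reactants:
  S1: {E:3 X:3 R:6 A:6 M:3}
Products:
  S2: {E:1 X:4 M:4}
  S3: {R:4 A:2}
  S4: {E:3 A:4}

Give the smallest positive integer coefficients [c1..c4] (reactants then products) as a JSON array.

Coefficients: [4, 3, 6, 3]

E: 4·3 = 12 | 3·1+6·0+3·3 = 12
X: 4·3 = 12 | 3·4+6·0+3·0 = 12
R: 4·6 = 24 | 3·0+6·4+3·0 = 24
A: 4·6 = 24 | 3·0+6·2+3·4 = 24
M: 4·3 = 12 | 3·4+6·0+3·0 = 12
gcd(4,3,6,3) = 1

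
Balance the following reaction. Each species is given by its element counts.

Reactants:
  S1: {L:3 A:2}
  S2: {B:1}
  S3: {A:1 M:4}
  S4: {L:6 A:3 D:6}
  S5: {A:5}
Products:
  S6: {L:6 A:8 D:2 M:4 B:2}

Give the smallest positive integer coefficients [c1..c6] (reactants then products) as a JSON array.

Coefficients: [4, 6, 3, 1, 2, 3]

L: 4·3+6·0+3·0+1·6+2·0 = 18 | 3·6 = 18
A: 4·2+6·0+3·1+1·3+2·5 = 24 | 3·8 = 24
D: 4·0+6·0+3·0+1·6+2·0 = 6 | 3·2 = 6
M: 4·0+6·0+3·4+1·0+2·0 = 12 | 3·4 = 12
B: 4·0+6·1+3·0+1·0+2·0 = 6 | 3·2 = 6
gcd(4,6,3,1,2,3) = 1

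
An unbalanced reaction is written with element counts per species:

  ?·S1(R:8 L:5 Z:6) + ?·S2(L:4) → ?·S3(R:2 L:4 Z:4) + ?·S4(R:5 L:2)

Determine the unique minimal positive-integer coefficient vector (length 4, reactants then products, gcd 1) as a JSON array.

R: 4·8+3·0 = 32 | 6·2+4·5 = 32
L: 4·5+3·4 = 32 | 6·4+4·2 = 32
Z: 4·6+3·0 = 24 | 6·4+4·0 = 24
gcd(4,3,6,4) = 1

Coefficients: [4, 3, 6, 4]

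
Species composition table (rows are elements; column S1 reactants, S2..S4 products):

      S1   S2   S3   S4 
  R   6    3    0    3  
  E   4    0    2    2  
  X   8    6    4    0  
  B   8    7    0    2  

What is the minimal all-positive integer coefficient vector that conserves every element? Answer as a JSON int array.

Coefficients: [5, 4, 4, 6]

R: 5·6 = 30 | 4·3+4·0+6·3 = 30
E: 5·4 = 20 | 4·0+4·2+6·2 = 20
X: 5·8 = 40 | 4·6+4·4+6·0 = 40
B: 5·8 = 40 | 4·7+4·0+6·2 = 40
gcd(5,4,4,6) = 1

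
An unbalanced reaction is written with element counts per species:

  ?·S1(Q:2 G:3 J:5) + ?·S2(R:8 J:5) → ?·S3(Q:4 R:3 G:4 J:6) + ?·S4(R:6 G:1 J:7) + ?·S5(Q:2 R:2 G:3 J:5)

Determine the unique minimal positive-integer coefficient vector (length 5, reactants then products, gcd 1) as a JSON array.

Q: 5·2+4·0 = 10 | 2·4+4·0+1·2 = 10
R: 5·0+4·8 = 32 | 2·3+4·6+1·2 = 32
G: 5·3+4·0 = 15 | 2·4+4·1+1·3 = 15
J: 5·5+4·5 = 45 | 2·6+4·7+1·5 = 45
gcd(5,4,2,4,1) = 1

Coefficients: [5, 4, 2, 4, 1]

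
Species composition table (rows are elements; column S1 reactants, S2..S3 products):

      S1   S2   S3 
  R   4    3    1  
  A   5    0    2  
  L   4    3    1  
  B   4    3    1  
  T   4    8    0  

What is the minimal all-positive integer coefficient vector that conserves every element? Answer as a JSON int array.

R: 2·4 = 8 | 1·3+5·1 = 8
A: 2·5 = 10 | 1·0+5·2 = 10
L: 2·4 = 8 | 1·3+5·1 = 8
B: 2·4 = 8 | 1·3+5·1 = 8
T: 2·4 = 8 | 1·8+5·0 = 8
gcd(2,1,5) = 1

Coefficients: [2, 1, 5]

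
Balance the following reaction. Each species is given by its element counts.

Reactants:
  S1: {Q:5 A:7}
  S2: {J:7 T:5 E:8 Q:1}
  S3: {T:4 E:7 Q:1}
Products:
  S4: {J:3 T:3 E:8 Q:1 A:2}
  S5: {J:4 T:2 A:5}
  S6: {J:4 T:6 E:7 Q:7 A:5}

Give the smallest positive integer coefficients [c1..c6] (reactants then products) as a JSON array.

Coefficients: [6, 6, 5, 6, 1, 5]

J: 6·0+6·7+5·0 = 42 | 6·3+1·4+5·4 = 42
T: 6·0+6·5+5·4 = 50 | 6·3+1·2+5·6 = 50
E: 6·0+6·8+5·7 = 83 | 6·8+1·0+5·7 = 83
Q: 6·5+6·1+5·1 = 41 | 6·1+1·0+5·7 = 41
A: 6·7+6·0+5·0 = 42 | 6·2+1·5+5·5 = 42
gcd(6,6,5,6,1,5) = 1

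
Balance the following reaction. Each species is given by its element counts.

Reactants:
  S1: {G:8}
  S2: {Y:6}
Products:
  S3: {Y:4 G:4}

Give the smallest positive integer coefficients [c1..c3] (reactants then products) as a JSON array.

Coefficients: [3, 4, 6]

Y: 3·0+4·6 = 24 | 6·4 = 24
G: 3·8+4·0 = 24 | 6·4 = 24
gcd(3,4,6) = 1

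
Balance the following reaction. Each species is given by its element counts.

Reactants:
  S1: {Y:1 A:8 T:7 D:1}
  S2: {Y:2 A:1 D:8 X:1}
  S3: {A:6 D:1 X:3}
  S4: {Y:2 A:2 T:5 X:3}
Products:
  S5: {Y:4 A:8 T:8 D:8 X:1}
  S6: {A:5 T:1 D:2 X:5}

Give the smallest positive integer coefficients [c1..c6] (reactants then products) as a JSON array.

Coefficients: [4, 5, 2, 3, 5, 3]

Y: 4·1+5·2+2·0+3·2 = 20 | 5·4+3·0 = 20
A: 4·8+5·1+2·6+3·2 = 55 | 5·8+3·5 = 55
T: 4·7+5·0+2·0+3·5 = 43 | 5·8+3·1 = 43
D: 4·1+5·8+2·1+3·0 = 46 | 5·8+3·2 = 46
X: 4·0+5·1+2·3+3·3 = 20 | 5·1+3·5 = 20
gcd(4,5,2,3,5,3) = 1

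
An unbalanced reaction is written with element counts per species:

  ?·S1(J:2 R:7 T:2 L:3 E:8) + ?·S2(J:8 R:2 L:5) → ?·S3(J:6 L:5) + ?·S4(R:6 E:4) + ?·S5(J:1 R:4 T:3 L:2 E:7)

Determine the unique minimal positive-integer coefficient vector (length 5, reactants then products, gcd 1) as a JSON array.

J: 6·2+2·8 = 28 | 4·6+5·0+4·1 = 28
R: 6·7+2·2 = 46 | 4·0+5·6+4·4 = 46
T: 6·2+2·0 = 12 | 4·0+5·0+4·3 = 12
L: 6·3+2·5 = 28 | 4·5+5·0+4·2 = 28
E: 6·8+2·0 = 48 | 4·0+5·4+4·7 = 48
gcd(6,2,4,5,4) = 1

Coefficients: [6, 2, 4, 5, 4]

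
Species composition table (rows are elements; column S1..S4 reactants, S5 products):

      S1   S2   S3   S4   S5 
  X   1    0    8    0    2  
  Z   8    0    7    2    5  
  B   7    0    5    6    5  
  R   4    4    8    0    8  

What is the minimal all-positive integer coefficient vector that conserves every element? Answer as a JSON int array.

Coefficients: [2, 6, 1, 1, 5]

X: 2·1+6·0+1·8+1·0 = 10 | 5·2 = 10
Z: 2·8+6·0+1·7+1·2 = 25 | 5·5 = 25
B: 2·7+6·0+1·5+1·6 = 25 | 5·5 = 25
R: 2·4+6·4+1·8+1·0 = 40 | 5·8 = 40
gcd(2,6,1,1,5) = 1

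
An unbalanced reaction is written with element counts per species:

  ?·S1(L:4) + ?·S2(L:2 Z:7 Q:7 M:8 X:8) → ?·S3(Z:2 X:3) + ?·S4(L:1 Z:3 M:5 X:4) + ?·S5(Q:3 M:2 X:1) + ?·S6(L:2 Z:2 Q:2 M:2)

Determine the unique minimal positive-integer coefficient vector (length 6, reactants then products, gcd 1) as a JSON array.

L: 1·4+4·2 = 12 | 6·0+2·1+6·0+5·2 = 12
Z: 1·0+4·7 = 28 | 6·2+2·3+6·0+5·2 = 28
Q: 1·0+4·7 = 28 | 6·0+2·0+6·3+5·2 = 28
M: 1·0+4·8 = 32 | 6·0+2·5+6·2+5·2 = 32
X: 1·0+4·8 = 32 | 6·3+2·4+6·1+5·0 = 32
gcd(1,4,6,2,6,5) = 1

Coefficients: [1, 4, 6, 2, 6, 5]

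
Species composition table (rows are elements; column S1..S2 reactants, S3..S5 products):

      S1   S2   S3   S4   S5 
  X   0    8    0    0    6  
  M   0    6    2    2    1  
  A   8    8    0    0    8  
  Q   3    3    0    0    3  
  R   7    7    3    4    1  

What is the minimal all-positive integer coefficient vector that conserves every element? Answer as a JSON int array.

Coefficients: [1, 3, 4, 3, 4]

X: 1·0+3·8 = 24 | 4·0+3·0+4·6 = 24
M: 1·0+3·6 = 18 | 4·2+3·2+4·1 = 18
A: 1·8+3·8 = 32 | 4·0+3·0+4·8 = 32
Q: 1·3+3·3 = 12 | 4·0+3·0+4·3 = 12
R: 1·7+3·7 = 28 | 4·3+3·4+4·1 = 28
gcd(1,3,4,3,4) = 1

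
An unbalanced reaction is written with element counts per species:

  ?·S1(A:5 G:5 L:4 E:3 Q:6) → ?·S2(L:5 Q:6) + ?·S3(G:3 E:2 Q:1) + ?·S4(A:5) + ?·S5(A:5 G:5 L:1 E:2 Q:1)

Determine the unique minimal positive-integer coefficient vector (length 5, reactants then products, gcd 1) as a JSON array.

Coefficients: [4, 3, 5, 3, 1]

A: 4·5 = 20 | 3·0+5·0+3·5+1·5 = 20
G: 4·5 = 20 | 3·0+5·3+3·0+1·5 = 20
L: 4·4 = 16 | 3·5+5·0+3·0+1·1 = 16
E: 4·3 = 12 | 3·0+5·2+3·0+1·2 = 12
Q: 4·6 = 24 | 3·6+5·1+3·0+1·1 = 24
gcd(4,3,5,3,1) = 1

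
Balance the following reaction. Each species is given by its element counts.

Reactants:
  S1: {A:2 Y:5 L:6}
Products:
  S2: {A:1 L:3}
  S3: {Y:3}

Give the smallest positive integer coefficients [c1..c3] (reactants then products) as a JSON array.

A: 3·2 = 6 | 6·1+5·0 = 6
Y: 3·5 = 15 | 6·0+5·3 = 15
L: 3·6 = 18 | 6·3+5·0 = 18
gcd(3,6,5) = 1

Coefficients: [3, 6, 5]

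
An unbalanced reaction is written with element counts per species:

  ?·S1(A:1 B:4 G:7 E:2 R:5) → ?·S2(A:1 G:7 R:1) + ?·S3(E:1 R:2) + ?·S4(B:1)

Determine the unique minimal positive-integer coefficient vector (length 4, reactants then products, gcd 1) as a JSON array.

Coefficients: [1, 1, 2, 4]

A: 1·1 = 1 | 1·1+2·0+4·0 = 1
B: 1·4 = 4 | 1·0+2·0+4·1 = 4
G: 1·7 = 7 | 1·7+2·0+4·0 = 7
E: 1·2 = 2 | 1·0+2·1+4·0 = 2
R: 1·5 = 5 | 1·1+2·2+4·0 = 5
gcd(1,1,2,4) = 1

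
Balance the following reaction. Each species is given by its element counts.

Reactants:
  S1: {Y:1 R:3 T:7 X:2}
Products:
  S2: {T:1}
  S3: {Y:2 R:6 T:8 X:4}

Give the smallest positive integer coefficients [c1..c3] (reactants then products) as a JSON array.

Y: 2·1 = 2 | 6·0+1·2 = 2
R: 2·3 = 6 | 6·0+1·6 = 6
T: 2·7 = 14 | 6·1+1·8 = 14
X: 2·2 = 4 | 6·0+1·4 = 4
gcd(2,6,1) = 1

Coefficients: [2, 6, 1]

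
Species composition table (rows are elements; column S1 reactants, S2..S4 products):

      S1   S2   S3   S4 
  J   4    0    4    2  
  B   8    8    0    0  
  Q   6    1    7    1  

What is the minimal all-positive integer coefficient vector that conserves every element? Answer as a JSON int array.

J: 5·4 = 20 | 5·0+3·4+4·2 = 20
B: 5·8 = 40 | 5·8+3·0+4·0 = 40
Q: 5·6 = 30 | 5·1+3·7+4·1 = 30
gcd(5,5,3,4) = 1

Coefficients: [5, 5, 3, 4]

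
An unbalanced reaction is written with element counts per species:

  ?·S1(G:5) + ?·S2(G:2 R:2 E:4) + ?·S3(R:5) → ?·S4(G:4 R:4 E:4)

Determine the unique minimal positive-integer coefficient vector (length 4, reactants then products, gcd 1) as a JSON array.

Coefficients: [2, 5, 2, 5]

G: 2·5+5·2+2·0 = 20 | 5·4 = 20
R: 2·0+5·2+2·5 = 20 | 5·4 = 20
E: 2·0+5·4+2·0 = 20 | 5·4 = 20
gcd(2,5,2,5) = 1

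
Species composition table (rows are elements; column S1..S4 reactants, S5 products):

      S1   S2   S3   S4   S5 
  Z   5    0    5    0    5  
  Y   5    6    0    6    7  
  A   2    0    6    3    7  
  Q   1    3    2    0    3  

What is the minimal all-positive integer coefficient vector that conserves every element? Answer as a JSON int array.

Z: 1·5+2·0+4·5+3·0 = 25 | 5·5 = 25
Y: 1·5+2·6+4·0+3·6 = 35 | 5·7 = 35
A: 1·2+2·0+4·6+3·3 = 35 | 5·7 = 35
Q: 1·1+2·3+4·2+3·0 = 15 | 5·3 = 15
gcd(1,2,4,3,5) = 1

Coefficients: [1, 2, 4, 3, 5]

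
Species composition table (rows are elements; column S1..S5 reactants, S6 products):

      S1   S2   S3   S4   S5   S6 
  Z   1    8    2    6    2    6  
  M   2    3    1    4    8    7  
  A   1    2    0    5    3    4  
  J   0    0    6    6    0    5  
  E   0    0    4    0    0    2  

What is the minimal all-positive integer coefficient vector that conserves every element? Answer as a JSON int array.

Z: 6·1+1·8+3·2+2·6+2·2 = 36 | 6·6 = 36
M: 6·2+1·3+3·1+2·4+2·8 = 42 | 6·7 = 42
A: 6·1+1·2+3·0+2·5+2·3 = 24 | 6·4 = 24
J: 6·0+1·0+3·6+2·6+2·0 = 30 | 6·5 = 30
E: 6·0+1·0+3·4+2·0+2·0 = 12 | 6·2 = 12
gcd(6,1,3,2,2,6) = 1

Coefficients: [6, 1, 3, 2, 2, 6]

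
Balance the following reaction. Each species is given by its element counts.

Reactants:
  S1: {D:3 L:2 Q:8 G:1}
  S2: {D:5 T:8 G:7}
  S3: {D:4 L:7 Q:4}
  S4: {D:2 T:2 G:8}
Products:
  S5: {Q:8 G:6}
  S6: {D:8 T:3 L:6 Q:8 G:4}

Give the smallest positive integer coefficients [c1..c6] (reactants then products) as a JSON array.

Coefficients: [5, 1, 2, 2, 2, 4]

D: 5·3+1·5+2·4+2·2 = 32 | 2·0+4·8 = 32
T: 5·0+1·8+2·0+2·2 = 12 | 2·0+4·3 = 12
L: 5·2+1·0+2·7+2·0 = 24 | 2·0+4·6 = 24
Q: 5·8+1·0+2·4+2·0 = 48 | 2·8+4·8 = 48
G: 5·1+1·7+2·0+2·8 = 28 | 2·6+4·4 = 28
gcd(5,1,2,2,2,4) = 1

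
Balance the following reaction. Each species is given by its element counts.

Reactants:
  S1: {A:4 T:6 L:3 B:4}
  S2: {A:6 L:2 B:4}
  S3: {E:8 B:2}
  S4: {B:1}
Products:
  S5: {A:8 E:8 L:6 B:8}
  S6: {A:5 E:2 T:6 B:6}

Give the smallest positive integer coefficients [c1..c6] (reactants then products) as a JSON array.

Coefficients: [4, 6, 5, 6, 4, 4]

A: 4·4+6·6+5·0+6·0 = 52 | 4·8+4·5 = 52
E: 4·0+6·0+5·8+6·0 = 40 | 4·8+4·2 = 40
T: 4·6+6·0+5·0+6·0 = 24 | 4·0+4·6 = 24
L: 4·3+6·2+5·0+6·0 = 24 | 4·6+4·0 = 24
B: 4·4+6·4+5·2+6·1 = 56 | 4·8+4·6 = 56
gcd(4,6,5,6,4,4) = 1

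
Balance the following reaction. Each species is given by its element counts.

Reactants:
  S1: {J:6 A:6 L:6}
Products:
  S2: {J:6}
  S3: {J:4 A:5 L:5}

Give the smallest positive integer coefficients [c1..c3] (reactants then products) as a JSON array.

Coefficients: [5, 1, 6]

J: 5·6 = 30 | 1·6+6·4 = 30
A: 5·6 = 30 | 1·0+6·5 = 30
L: 5·6 = 30 | 1·0+6·5 = 30
gcd(5,1,6) = 1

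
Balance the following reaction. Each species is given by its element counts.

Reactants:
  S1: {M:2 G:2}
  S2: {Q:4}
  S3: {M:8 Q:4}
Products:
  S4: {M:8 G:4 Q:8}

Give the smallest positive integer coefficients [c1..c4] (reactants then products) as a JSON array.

M: 4·2+3·0+1·8 = 16 | 2·8 = 16
G: 4·2+3·0+1·0 = 8 | 2·4 = 8
Q: 4·0+3·4+1·4 = 16 | 2·8 = 16
gcd(4,3,1,2) = 1

Coefficients: [4, 3, 1, 2]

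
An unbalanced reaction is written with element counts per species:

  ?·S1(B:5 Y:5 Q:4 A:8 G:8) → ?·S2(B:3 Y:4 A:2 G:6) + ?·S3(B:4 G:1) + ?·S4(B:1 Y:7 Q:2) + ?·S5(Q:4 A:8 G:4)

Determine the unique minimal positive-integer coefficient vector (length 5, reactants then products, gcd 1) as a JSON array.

Coefficients: [6, 4, 4, 2, 5]

B: 6·5 = 30 | 4·3+4·4+2·1+5·0 = 30
Y: 6·5 = 30 | 4·4+4·0+2·7+5·0 = 30
Q: 6·4 = 24 | 4·0+4·0+2·2+5·4 = 24
A: 6·8 = 48 | 4·2+4·0+2·0+5·8 = 48
G: 6·8 = 48 | 4·6+4·1+2·0+5·4 = 48
gcd(6,4,4,2,5) = 1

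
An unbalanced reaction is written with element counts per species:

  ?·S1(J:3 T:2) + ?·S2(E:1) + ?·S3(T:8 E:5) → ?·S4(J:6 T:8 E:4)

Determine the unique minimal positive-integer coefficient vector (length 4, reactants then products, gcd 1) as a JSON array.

J: 4·3+3·0+1·0 = 12 | 2·6 = 12
T: 4·2+3·0+1·8 = 16 | 2·8 = 16
E: 4·0+3·1+1·5 = 8 | 2·4 = 8
gcd(4,3,1,2) = 1

Coefficients: [4, 3, 1, 2]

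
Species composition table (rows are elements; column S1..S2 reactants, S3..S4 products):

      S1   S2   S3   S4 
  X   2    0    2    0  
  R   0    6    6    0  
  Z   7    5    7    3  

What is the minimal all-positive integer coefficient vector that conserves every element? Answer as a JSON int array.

Coefficients: [3, 3, 3, 5]

X: 3·2+3·0 = 6 | 3·2+5·0 = 6
R: 3·0+3·6 = 18 | 3·6+5·0 = 18
Z: 3·7+3·5 = 36 | 3·7+5·3 = 36
gcd(3,3,3,5) = 1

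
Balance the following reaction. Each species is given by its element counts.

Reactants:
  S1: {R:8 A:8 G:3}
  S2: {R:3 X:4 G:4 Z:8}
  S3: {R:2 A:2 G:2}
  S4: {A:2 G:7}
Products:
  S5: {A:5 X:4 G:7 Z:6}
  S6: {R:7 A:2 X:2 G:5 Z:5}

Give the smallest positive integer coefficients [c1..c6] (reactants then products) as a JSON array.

Coefficients: [1, 4, 4, 1, 2, 4]

R: 1·8+4·3+4·2+1·0 = 28 | 2·0+4·7 = 28
A: 1·8+4·0+4·2+1·2 = 18 | 2·5+4·2 = 18
X: 1·0+4·4+4·0+1·0 = 16 | 2·4+4·2 = 16
G: 1·3+4·4+4·2+1·7 = 34 | 2·7+4·5 = 34
Z: 1·0+4·8+4·0+1·0 = 32 | 2·6+4·5 = 32
gcd(1,4,4,1,2,4) = 1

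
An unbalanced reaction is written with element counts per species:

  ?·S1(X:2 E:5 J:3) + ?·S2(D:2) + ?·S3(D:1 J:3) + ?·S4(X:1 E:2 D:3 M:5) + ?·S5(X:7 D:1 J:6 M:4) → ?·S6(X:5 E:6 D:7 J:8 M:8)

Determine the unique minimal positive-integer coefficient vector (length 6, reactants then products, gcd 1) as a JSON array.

X: 2·2+2·0+4·0+4·1+1·7 = 15 | 3·5 = 15
E: 2·5+2·0+4·0+4·2+1·0 = 18 | 3·6 = 18
D: 2·0+2·2+4·1+4·3+1·1 = 21 | 3·7 = 21
J: 2·3+2·0+4·3+4·0+1·6 = 24 | 3·8 = 24
M: 2·0+2·0+4·0+4·5+1·4 = 24 | 3·8 = 24
gcd(2,2,4,4,1,3) = 1

Coefficients: [2, 2, 4, 4, 1, 3]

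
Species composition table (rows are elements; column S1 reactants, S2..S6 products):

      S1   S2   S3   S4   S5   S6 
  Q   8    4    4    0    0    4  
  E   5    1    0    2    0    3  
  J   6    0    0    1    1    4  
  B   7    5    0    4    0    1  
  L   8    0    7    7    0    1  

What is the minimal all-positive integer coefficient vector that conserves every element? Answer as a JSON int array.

Coefficients: [3, 2, 1, 2, 4, 3]

Q: 3·8 = 24 | 2·4+1·4+2·0+4·0+3·4 = 24
E: 3·5 = 15 | 2·1+1·0+2·2+4·0+3·3 = 15
J: 3·6 = 18 | 2·0+1·0+2·1+4·1+3·4 = 18
B: 3·7 = 21 | 2·5+1·0+2·4+4·0+3·1 = 21
L: 3·8 = 24 | 2·0+1·7+2·7+4·0+3·1 = 24
gcd(3,2,1,2,4,3) = 1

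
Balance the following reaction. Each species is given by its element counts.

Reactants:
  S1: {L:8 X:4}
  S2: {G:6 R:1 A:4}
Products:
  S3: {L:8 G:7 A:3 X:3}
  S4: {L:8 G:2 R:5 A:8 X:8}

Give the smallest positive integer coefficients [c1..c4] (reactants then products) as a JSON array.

Coefficients: [5, 5, 4, 1]

L: 5·8+5·0 = 40 | 4·8+1·8 = 40
G: 5·0+5·6 = 30 | 4·7+1·2 = 30
R: 5·0+5·1 = 5 | 4·0+1·5 = 5
A: 5·0+5·4 = 20 | 4·3+1·8 = 20
X: 5·4+5·0 = 20 | 4·3+1·8 = 20
gcd(5,5,4,1) = 1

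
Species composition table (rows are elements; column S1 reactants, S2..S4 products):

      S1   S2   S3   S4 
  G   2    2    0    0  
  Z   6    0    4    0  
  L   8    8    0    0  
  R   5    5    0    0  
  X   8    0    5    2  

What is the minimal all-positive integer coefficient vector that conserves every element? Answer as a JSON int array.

Coefficients: [4, 4, 6, 1]

G: 4·2 = 8 | 4·2+6·0+1·0 = 8
Z: 4·6 = 24 | 4·0+6·4+1·0 = 24
L: 4·8 = 32 | 4·8+6·0+1·0 = 32
R: 4·5 = 20 | 4·5+6·0+1·0 = 20
X: 4·8 = 32 | 4·0+6·5+1·2 = 32
gcd(4,4,6,1) = 1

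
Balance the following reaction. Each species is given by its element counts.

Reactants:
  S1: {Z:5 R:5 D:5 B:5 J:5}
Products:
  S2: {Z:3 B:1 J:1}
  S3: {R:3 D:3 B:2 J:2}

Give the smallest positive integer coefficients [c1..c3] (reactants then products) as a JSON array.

Z: 3·5 = 15 | 5·3+5·0 = 15
R: 3·5 = 15 | 5·0+5·3 = 15
D: 3·5 = 15 | 5·0+5·3 = 15
B: 3·5 = 15 | 5·1+5·2 = 15
J: 3·5 = 15 | 5·1+5·2 = 15
gcd(3,5,5) = 1

Coefficients: [3, 5, 5]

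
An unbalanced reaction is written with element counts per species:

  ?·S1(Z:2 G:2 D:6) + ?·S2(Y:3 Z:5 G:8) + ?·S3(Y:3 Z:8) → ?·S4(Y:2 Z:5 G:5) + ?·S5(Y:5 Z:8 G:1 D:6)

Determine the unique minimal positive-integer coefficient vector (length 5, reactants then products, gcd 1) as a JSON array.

Y: 1·0+3·3+2·3 = 15 | 5·2+1·5 = 15
Z: 1·2+3·5+2·8 = 33 | 5·5+1·8 = 33
G: 1·2+3·8+2·0 = 26 | 5·5+1·1 = 26
D: 1·6+3·0+2·0 = 6 | 5·0+1·6 = 6
gcd(1,3,2,5,1) = 1

Coefficients: [1, 3, 2, 5, 1]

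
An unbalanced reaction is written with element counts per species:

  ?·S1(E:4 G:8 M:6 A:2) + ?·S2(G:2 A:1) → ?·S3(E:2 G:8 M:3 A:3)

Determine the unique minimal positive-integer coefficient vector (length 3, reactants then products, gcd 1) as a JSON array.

E: 1·4+4·0 = 4 | 2·2 = 4
G: 1·8+4·2 = 16 | 2·8 = 16
M: 1·6+4·0 = 6 | 2·3 = 6
A: 1·2+4·1 = 6 | 2·3 = 6
gcd(1,4,2) = 1

Coefficients: [1, 4, 2]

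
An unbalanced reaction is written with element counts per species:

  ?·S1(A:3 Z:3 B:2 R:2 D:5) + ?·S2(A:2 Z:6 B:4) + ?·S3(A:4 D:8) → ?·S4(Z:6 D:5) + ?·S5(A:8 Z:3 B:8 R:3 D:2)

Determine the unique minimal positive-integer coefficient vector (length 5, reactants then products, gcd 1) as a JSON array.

A: 6·3+5·2+1·4 = 32 | 6·0+4·8 = 32
Z: 6·3+5·6+1·0 = 48 | 6·6+4·3 = 48
B: 6·2+5·4+1·0 = 32 | 6·0+4·8 = 32
R: 6·2+5·0+1·0 = 12 | 6·0+4·3 = 12
D: 6·5+5·0+1·8 = 38 | 6·5+4·2 = 38
gcd(6,5,1,6,4) = 1

Coefficients: [6, 5, 1, 6, 4]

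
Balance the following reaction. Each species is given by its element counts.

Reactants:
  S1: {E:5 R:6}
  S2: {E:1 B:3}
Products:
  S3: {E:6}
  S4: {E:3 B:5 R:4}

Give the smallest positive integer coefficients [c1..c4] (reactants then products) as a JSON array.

E: 2·5+5·1 = 15 | 1·6+3·3 = 15
B: 2·0+5·3 = 15 | 1·0+3·5 = 15
R: 2·6+5·0 = 12 | 1·0+3·4 = 12
gcd(2,5,1,3) = 1

Coefficients: [2, 5, 1, 3]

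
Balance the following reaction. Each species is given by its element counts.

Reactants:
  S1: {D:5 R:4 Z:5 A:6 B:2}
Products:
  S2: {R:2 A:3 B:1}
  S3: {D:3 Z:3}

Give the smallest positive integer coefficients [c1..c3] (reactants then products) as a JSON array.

Coefficients: [3, 6, 5]

D: 3·5 = 15 | 6·0+5·3 = 15
R: 3·4 = 12 | 6·2+5·0 = 12
Z: 3·5 = 15 | 6·0+5·3 = 15
A: 3·6 = 18 | 6·3+5·0 = 18
B: 3·2 = 6 | 6·1+5·0 = 6
gcd(3,6,5) = 1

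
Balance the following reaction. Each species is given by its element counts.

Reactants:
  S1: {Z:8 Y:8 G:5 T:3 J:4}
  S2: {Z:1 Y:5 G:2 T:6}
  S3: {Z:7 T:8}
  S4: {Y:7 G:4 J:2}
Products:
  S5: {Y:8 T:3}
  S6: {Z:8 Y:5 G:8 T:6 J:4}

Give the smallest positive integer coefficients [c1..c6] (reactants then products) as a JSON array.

Coefficients: [2, 3, 3, 6, 6, 5]

Z: 2·8+3·1+3·7+6·0 = 40 | 6·0+5·8 = 40
Y: 2·8+3·5+3·0+6·7 = 73 | 6·8+5·5 = 73
G: 2·5+3·2+3·0+6·4 = 40 | 6·0+5·8 = 40
T: 2·3+3·6+3·8+6·0 = 48 | 6·3+5·6 = 48
J: 2·4+3·0+3·0+6·2 = 20 | 6·0+5·4 = 20
gcd(2,3,3,6,6,5) = 1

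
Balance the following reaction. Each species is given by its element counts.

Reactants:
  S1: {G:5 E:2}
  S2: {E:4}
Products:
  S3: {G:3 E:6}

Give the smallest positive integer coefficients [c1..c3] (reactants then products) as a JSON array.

Coefficients: [3, 6, 5]

G: 3·5+6·0 = 15 | 5·3 = 15
E: 3·2+6·4 = 30 | 5·6 = 30
gcd(3,6,5) = 1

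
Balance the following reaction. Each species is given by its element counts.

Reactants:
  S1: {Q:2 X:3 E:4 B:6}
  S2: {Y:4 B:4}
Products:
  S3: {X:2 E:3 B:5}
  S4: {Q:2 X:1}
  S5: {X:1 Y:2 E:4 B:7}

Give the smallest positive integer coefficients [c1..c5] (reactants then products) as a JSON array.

Q: 5·2+1·0 = 10 | 4·0+5·2+2·0 = 10
X: 5·3+1·0 = 15 | 4·2+5·1+2·1 = 15
Y: 5·0+1·4 = 4 | 4·0+5·0+2·2 = 4
E: 5·4+1·0 = 20 | 4·3+5·0+2·4 = 20
B: 5·6+1·4 = 34 | 4·5+5·0+2·7 = 34
gcd(5,1,4,5,2) = 1

Coefficients: [5, 1, 4, 5, 2]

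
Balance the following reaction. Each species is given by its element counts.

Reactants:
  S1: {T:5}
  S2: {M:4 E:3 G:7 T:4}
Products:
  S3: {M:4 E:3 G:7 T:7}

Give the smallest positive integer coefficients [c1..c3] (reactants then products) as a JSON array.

M: 3·0+5·4 = 20 | 5·4 = 20
E: 3·0+5·3 = 15 | 5·3 = 15
G: 3·0+5·7 = 35 | 5·7 = 35
T: 3·5+5·4 = 35 | 5·7 = 35
gcd(3,5,5) = 1

Coefficients: [3, 5, 5]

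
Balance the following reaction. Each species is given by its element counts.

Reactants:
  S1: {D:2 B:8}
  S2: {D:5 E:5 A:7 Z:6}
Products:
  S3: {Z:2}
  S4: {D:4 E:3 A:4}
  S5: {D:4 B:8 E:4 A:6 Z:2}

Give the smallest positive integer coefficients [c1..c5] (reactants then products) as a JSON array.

D: 1·2+2·5 = 12 | 5·0+2·4+1·4 = 12
B: 1·8+2·0 = 8 | 5·0+2·0+1·8 = 8
E: 1·0+2·5 = 10 | 5·0+2·3+1·4 = 10
A: 1·0+2·7 = 14 | 5·0+2·4+1·6 = 14
Z: 1·0+2·6 = 12 | 5·2+2·0+1·2 = 12
gcd(1,2,5,2,1) = 1

Coefficients: [1, 2, 5, 2, 1]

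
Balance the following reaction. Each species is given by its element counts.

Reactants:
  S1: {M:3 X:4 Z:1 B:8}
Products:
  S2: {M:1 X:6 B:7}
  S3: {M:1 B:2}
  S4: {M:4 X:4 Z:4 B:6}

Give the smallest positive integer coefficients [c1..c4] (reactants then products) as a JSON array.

Coefficients: [4, 2, 6, 1]

M: 4·3 = 12 | 2·1+6·1+1·4 = 12
X: 4·4 = 16 | 2·6+6·0+1·4 = 16
Z: 4·1 = 4 | 2·0+6·0+1·4 = 4
B: 4·8 = 32 | 2·7+6·2+1·6 = 32
gcd(4,2,6,1) = 1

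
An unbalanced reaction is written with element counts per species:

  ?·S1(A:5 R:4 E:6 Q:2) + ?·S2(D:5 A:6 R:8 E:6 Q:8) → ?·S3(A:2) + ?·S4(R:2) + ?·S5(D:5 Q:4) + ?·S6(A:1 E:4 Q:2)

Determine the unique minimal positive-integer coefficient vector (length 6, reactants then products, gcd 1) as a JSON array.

Coefficients: [1, 1, 4, 6, 1, 3]

D: 1·0+1·5 = 5 | 4·0+6·0+1·5+3·0 = 5
A: 1·5+1·6 = 11 | 4·2+6·0+1·0+3·1 = 11
R: 1·4+1·8 = 12 | 4·0+6·2+1·0+3·0 = 12
E: 1·6+1·6 = 12 | 4·0+6·0+1·0+3·4 = 12
Q: 1·2+1·8 = 10 | 4·0+6·0+1·4+3·2 = 10
gcd(1,1,4,6,1,3) = 1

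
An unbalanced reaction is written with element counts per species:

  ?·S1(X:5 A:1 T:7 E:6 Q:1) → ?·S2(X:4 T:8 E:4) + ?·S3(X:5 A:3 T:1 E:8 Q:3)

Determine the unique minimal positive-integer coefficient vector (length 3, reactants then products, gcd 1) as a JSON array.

X: 6·5 = 30 | 5·4+2·5 = 30
A: 6·1 = 6 | 5·0+2·3 = 6
T: 6·7 = 42 | 5·8+2·1 = 42
E: 6·6 = 36 | 5·4+2·8 = 36
Q: 6·1 = 6 | 5·0+2·3 = 6
gcd(6,5,2) = 1

Coefficients: [6, 5, 2]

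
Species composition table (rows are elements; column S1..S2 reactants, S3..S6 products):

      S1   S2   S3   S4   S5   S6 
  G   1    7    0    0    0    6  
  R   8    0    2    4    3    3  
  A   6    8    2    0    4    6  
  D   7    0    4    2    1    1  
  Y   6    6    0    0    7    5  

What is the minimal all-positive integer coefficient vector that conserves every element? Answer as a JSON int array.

Coefficients: [4, 2, 5, 1, 3, 3]

G: 4·1+2·7 = 18 | 5·0+1·0+3·0+3·6 = 18
R: 4·8+2·0 = 32 | 5·2+1·4+3·3+3·3 = 32
A: 4·6+2·8 = 40 | 5·2+1·0+3·4+3·6 = 40
D: 4·7+2·0 = 28 | 5·4+1·2+3·1+3·1 = 28
Y: 4·6+2·6 = 36 | 5·0+1·0+3·7+3·5 = 36
gcd(4,2,5,1,3,3) = 1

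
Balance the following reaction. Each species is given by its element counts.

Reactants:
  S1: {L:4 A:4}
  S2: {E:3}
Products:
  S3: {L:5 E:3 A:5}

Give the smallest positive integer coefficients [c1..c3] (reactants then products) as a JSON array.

L: 5·4+4·0 = 20 | 4·5 = 20
E: 5·0+4·3 = 12 | 4·3 = 12
A: 5·4+4·0 = 20 | 4·5 = 20
gcd(5,4,4) = 1

Coefficients: [5, 4, 4]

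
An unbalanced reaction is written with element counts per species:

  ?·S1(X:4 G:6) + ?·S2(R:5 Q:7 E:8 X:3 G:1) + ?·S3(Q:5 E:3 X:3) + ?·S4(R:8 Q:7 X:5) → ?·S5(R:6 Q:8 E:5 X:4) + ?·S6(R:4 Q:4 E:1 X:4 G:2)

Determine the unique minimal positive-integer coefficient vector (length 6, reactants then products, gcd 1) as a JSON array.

Coefficients: [1, 2, 1, 3, 3, 4]

R: 1·0+2·5+1·0+3·8 = 34 | 3·6+4·4 = 34
Q: 1·0+2·7+1·5+3·7 = 40 | 3·8+4·4 = 40
E: 1·0+2·8+1·3+3·0 = 19 | 3·5+4·1 = 19
X: 1·4+2·3+1·3+3·5 = 28 | 3·4+4·4 = 28
G: 1·6+2·1+1·0+3·0 = 8 | 3·0+4·2 = 8
gcd(1,2,1,3,3,4) = 1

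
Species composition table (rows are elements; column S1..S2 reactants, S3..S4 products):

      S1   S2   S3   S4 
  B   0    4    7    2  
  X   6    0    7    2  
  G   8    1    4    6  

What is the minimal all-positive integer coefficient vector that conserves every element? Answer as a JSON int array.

Coefficients: [4, 6, 2, 5]

B: 4·0+6·4 = 24 | 2·7+5·2 = 24
X: 4·6+6·0 = 24 | 2·7+5·2 = 24
G: 4·8+6·1 = 38 | 2·4+5·6 = 38
gcd(4,6,2,5) = 1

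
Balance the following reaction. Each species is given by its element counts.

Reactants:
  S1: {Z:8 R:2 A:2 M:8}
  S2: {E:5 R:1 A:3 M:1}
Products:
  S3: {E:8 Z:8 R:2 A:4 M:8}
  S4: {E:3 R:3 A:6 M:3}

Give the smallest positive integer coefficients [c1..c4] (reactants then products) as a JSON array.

E: 3·0+6·5 = 30 | 3·8+2·3 = 30
Z: 3·8+6·0 = 24 | 3·8+2·0 = 24
R: 3·2+6·1 = 12 | 3·2+2·3 = 12
A: 3·2+6·3 = 24 | 3·4+2·6 = 24
M: 3·8+6·1 = 30 | 3·8+2·3 = 30
gcd(3,6,3,2) = 1

Coefficients: [3, 6, 3, 2]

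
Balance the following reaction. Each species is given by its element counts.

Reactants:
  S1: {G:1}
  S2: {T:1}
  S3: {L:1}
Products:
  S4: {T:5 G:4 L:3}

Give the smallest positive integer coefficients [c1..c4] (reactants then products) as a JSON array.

Coefficients: [4, 5, 3, 1]

T: 4·0+5·1+3·0 = 5 | 1·5 = 5
G: 4·1+5·0+3·0 = 4 | 1·4 = 4
L: 4·0+5·0+3·1 = 3 | 1·3 = 3
gcd(4,5,3,1) = 1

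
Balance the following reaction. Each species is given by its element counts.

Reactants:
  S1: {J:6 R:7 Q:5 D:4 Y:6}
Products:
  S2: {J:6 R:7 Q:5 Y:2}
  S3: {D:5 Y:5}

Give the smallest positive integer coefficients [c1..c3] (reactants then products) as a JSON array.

Coefficients: [5, 5, 4]

J: 5·6 = 30 | 5·6+4·0 = 30
R: 5·7 = 35 | 5·7+4·0 = 35
Q: 5·5 = 25 | 5·5+4·0 = 25
D: 5·4 = 20 | 5·0+4·5 = 20
Y: 5·6 = 30 | 5·2+4·5 = 30
gcd(5,5,4) = 1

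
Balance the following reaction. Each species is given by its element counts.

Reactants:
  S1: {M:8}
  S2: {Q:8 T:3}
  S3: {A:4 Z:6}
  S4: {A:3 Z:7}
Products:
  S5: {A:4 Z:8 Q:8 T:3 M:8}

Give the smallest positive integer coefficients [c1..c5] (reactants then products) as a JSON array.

Coefficients: [5, 5, 2, 4, 5]

A: 5·0+5·0+2·4+4·3 = 20 | 5·4 = 20
Z: 5·0+5·0+2·6+4·7 = 40 | 5·8 = 40
Q: 5·0+5·8+2·0+4·0 = 40 | 5·8 = 40
T: 5·0+5·3+2·0+4·0 = 15 | 5·3 = 15
M: 5·8+5·0+2·0+4·0 = 40 | 5·8 = 40
gcd(5,5,2,4,5) = 1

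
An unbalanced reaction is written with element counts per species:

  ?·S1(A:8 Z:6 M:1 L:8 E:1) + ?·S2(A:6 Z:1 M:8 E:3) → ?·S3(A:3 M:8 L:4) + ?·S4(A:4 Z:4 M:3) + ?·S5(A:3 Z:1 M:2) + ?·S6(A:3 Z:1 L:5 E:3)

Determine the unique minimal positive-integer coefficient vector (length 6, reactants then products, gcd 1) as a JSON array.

A: 3·8+3·6 = 42 | 1·3+3·4+5·3+4·3 = 42
Z: 3·6+3·1 = 21 | 1·0+3·4+5·1+4·1 = 21
M: 3·1+3·8 = 27 | 1·8+3·3+5·2+4·0 = 27
L: 3·8+3·0 = 24 | 1·4+3·0+5·0+4·5 = 24
E: 3·1+3·3 = 12 | 1·0+3·0+5·0+4·3 = 12
gcd(3,3,1,3,5,4) = 1

Coefficients: [3, 3, 1, 3, 5, 4]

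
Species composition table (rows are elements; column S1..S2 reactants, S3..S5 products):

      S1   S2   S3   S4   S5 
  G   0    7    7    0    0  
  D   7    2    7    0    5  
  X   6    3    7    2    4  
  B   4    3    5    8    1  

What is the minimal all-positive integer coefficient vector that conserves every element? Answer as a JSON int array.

G: 5·0+5·7 = 35 | 5·7+1·0+2·0 = 35
D: 5·7+5·2 = 45 | 5·7+1·0+2·5 = 45
X: 5·6+5·3 = 45 | 5·7+1·2+2·4 = 45
B: 5·4+5·3 = 35 | 5·5+1·8+2·1 = 35
gcd(5,5,5,1,2) = 1

Coefficients: [5, 5, 5, 1, 2]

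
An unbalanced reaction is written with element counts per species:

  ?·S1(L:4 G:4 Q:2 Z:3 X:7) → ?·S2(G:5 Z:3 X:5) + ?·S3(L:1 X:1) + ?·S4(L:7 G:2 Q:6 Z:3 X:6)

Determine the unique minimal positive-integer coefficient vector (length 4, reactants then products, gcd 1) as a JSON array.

L: 3·4 = 12 | 2·0+5·1+1·7 = 12
G: 3·4 = 12 | 2·5+5·0+1·2 = 12
Q: 3·2 = 6 | 2·0+5·0+1·6 = 6
Z: 3·3 = 9 | 2·3+5·0+1·3 = 9
X: 3·7 = 21 | 2·5+5·1+1·6 = 21
gcd(3,2,5,1) = 1

Coefficients: [3, 2, 5, 1]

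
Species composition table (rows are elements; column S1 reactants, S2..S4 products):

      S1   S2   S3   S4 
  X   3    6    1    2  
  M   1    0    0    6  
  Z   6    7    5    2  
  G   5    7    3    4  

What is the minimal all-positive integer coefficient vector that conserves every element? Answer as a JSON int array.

X: 6·3 = 18 | 2·6+4·1+1·2 = 18
M: 6·1 = 6 | 2·0+4·0+1·6 = 6
Z: 6·6 = 36 | 2·7+4·5+1·2 = 36
G: 6·5 = 30 | 2·7+4·3+1·4 = 30
gcd(6,2,4,1) = 1

Coefficients: [6, 2, 4, 1]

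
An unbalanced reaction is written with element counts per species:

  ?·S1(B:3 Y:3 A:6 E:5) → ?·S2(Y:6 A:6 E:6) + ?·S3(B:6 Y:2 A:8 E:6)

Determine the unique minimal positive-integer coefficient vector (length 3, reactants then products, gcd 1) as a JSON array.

Coefficients: [6, 2, 3]

B: 6·3 = 18 | 2·0+3·6 = 18
Y: 6·3 = 18 | 2·6+3·2 = 18
A: 6·6 = 36 | 2·6+3·8 = 36
E: 6·5 = 30 | 2·6+3·6 = 30
gcd(6,2,3) = 1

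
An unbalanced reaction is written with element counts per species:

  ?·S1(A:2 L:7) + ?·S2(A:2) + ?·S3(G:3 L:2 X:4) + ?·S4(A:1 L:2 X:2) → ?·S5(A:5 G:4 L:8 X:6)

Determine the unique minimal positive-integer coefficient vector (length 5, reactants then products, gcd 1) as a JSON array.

A: 2·2+5·2+4·0+1·1 = 15 | 3·5 = 15
G: 2·0+5·0+4·3+1·0 = 12 | 3·4 = 12
L: 2·7+5·0+4·2+1·2 = 24 | 3·8 = 24
X: 2·0+5·0+4·4+1·2 = 18 | 3·6 = 18
gcd(2,5,4,1,3) = 1

Coefficients: [2, 5, 4, 1, 3]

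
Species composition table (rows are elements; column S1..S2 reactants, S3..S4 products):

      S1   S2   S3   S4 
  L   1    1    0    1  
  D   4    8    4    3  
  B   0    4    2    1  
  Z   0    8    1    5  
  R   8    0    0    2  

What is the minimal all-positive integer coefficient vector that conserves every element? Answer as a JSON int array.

Coefficients: [1, 3, 4, 4]

L: 1·1+3·1 = 4 | 4·0+4·1 = 4
D: 1·4+3·8 = 28 | 4·4+4·3 = 28
B: 1·0+3·4 = 12 | 4·2+4·1 = 12
Z: 1·0+3·8 = 24 | 4·1+4·5 = 24
R: 1·8+3·0 = 8 | 4·0+4·2 = 8
gcd(1,3,4,4) = 1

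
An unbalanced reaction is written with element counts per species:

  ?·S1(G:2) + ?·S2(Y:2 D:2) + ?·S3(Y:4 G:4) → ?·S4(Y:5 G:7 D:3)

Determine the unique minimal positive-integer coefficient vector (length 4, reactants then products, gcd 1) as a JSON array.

Coefficients: [5, 3, 1, 2]

Y: 5·0+3·2+1·4 = 10 | 2·5 = 10
G: 5·2+3·0+1·4 = 14 | 2·7 = 14
D: 5·0+3·2+1·0 = 6 | 2·3 = 6
gcd(5,3,1,2) = 1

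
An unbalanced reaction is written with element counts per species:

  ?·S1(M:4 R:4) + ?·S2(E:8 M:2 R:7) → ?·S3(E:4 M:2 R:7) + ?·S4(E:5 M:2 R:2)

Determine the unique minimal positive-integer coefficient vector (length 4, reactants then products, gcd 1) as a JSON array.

Coefficients: [2, 5, 5, 4]

E: 2·0+5·8 = 40 | 5·4+4·5 = 40
M: 2·4+5·2 = 18 | 5·2+4·2 = 18
R: 2·4+5·7 = 43 | 5·7+4·2 = 43
gcd(2,5,5,4) = 1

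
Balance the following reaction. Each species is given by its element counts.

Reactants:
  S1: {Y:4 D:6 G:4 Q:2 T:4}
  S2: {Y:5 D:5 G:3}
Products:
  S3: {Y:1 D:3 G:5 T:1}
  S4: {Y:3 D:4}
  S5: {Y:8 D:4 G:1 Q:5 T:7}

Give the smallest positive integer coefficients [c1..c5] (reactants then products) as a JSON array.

Coefficients: [5, 4, 6, 6, 2]

Y: 5·4+4·5 = 40 | 6·1+6·3+2·8 = 40
D: 5·6+4·5 = 50 | 6·3+6·4+2·4 = 50
G: 5·4+4·3 = 32 | 6·5+6·0+2·1 = 32
Q: 5·2+4·0 = 10 | 6·0+6·0+2·5 = 10
T: 5·4+4·0 = 20 | 6·1+6·0+2·7 = 20
gcd(5,4,6,6,2) = 1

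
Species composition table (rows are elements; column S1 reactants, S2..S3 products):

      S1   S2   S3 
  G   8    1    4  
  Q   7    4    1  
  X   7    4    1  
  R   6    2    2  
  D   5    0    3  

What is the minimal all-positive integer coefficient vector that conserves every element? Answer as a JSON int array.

Coefficients: [3, 4, 5]

G: 3·8 = 24 | 4·1+5·4 = 24
Q: 3·7 = 21 | 4·4+5·1 = 21
X: 3·7 = 21 | 4·4+5·1 = 21
R: 3·6 = 18 | 4·2+5·2 = 18
D: 3·5 = 15 | 4·0+5·3 = 15
gcd(3,4,5) = 1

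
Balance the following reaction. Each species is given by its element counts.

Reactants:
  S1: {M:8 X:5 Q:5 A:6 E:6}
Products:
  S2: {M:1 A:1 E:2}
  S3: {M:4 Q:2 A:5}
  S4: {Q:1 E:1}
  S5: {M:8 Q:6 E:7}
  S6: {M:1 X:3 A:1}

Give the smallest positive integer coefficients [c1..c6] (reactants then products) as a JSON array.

Coefficients: [3, 3, 2, 5, 1, 5]

M: 3·8 = 24 | 3·1+2·4+5·0+1·8+5·1 = 24
X: 3·5 = 15 | 3·0+2·0+5·0+1·0+5·3 = 15
Q: 3·5 = 15 | 3·0+2·2+5·1+1·6+5·0 = 15
A: 3·6 = 18 | 3·1+2·5+5·0+1·0+5·1 = 18
E: 3·6 = 18 | 3·2+2·0+5·1+1·7+5·0 = 18
gcd(3,3,2,5,1,5) = 1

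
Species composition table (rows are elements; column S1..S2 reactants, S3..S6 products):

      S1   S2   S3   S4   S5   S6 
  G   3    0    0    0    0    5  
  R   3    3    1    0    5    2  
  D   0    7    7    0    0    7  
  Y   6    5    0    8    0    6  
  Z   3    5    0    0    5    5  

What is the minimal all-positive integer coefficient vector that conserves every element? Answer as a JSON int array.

Coefficients: [5, 4, 1, 4, 4, 3]

G: 5·3+4·0 = 15 | 1·0+4·0+4·0+3·5 = 15
R: 5·3+4·3 = 27 | 1·1+4·0+4·5+3·2 = 27
D: 5·0+4·7 = 28 | 1·7+4·0+4·0+3·7 = 28
Y: 5·6+4·5 = 50 | 1·0+4·8+4·0+3·6 = 50
Z: 5·3+4·5 = 35 | 1·0+4·0+4·5+3·5 = 35
gcd(5,4,1,4,4,3) = 1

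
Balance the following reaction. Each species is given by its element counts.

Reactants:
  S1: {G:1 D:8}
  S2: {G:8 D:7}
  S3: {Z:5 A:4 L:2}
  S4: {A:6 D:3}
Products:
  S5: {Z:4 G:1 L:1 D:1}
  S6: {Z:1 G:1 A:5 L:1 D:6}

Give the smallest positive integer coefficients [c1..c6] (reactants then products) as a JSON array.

Z: 4·0+1·0+6·5+1·0 = 30 | 6·4+6·1 = 30
G: 4·1+1·8+6·0+1·0 = 12 | 6·1+6·1 = 12
A: 4·0+1·0+6·4+1·6 = 30 | 6·0+6·5 = 30
L: 4·0+1·0+6·2+1·0 = 12 | 6·1+6·1 = 12
D: 4·8+1·7+6·0+1·3 = 42 | 6·1+6·6 = 42
gcd(4,1,6,1,6,6) = 1

Coefficients: [4, 1, 6, 1, 6, 6]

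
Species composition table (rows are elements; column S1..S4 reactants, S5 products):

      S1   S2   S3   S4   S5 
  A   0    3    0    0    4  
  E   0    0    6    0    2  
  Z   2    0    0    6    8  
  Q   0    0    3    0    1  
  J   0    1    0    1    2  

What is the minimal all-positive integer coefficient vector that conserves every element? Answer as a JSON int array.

A: 6·0+4·3+1·0+2·0 = 12 | 3·4 = 12
E: 6·0+4·0+1·6+2·0 = 6 | 3·2 = 6
Z: 6·2+4·0+1·0+2·6 = 24 | 3·8 = 24
Q: 6·0+4·0+1·3+2·0 = 3 | 3·1 = 3
J: 6·0+4·1+1·0+2·1 = 6 | 3·2 = 6
gcd(6,4,1,2,3) = 1

Coefficients: [6, 4, 1, 2, 3]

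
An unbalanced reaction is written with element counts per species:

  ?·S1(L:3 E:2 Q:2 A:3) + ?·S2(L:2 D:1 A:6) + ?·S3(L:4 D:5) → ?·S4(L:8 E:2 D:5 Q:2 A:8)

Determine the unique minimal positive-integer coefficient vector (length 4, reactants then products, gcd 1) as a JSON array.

Coefficients: [6, 5, 5, 6]

L: 6·3+5·2+5·4 = 48 | 6·8 = 48
E: 6·2+5·0+5·0 = 12 | 6·2 = 12
D: 6·0+5·1+5·5 = 30 | 6·5 = 30
Q: 6·2+5·0+5·0 = 12 | 6·2 = 12
A: 6·3+5·6+5·0 = 48 | 6·8 = 48
gcd(6,5,5,6) = 1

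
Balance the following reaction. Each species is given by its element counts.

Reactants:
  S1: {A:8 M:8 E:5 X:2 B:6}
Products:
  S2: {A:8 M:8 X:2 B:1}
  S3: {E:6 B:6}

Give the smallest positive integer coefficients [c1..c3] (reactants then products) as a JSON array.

A: 6·8 = 48 | 6·8+5·0 = 48
M: 6·8 = 48 | 6·8+5·0 = 48
E: 6·5 = 30 | 6·0+5·6 = 30
X: 6·2 = 12 | 6·2+5·0 = 12
B: 6·6 = 36 | 6·1+5·6 = 36
gcd(6,6,5) = 1

Coefficients: [6, 6, 5]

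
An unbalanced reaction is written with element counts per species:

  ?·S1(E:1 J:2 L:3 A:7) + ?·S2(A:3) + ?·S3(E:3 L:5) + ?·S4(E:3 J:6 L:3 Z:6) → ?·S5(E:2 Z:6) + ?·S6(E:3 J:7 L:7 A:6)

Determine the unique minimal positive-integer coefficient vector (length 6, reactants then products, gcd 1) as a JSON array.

E: 3·1+5·0+3·3+6·3 = 30 | 6·2+6·3 = 30
J: 3·2+5·0+3·0+6·6 = 42 | 6·0+6·7 = 42
L: 3·3+5·0+3·5+6·3 = 42 | 6·0+6·7 = 42
A: 3·7+5·3+3·0+6·0 = 36 | 6·0+6·6 = 36
Z: 3·0+5·0+3·0+6·6 = 36 | 6·6+6·0 = 36
gcd(3,5,3,6,6,6) = 1

Coefficients: [3, 5, 3, 6, 6, 6]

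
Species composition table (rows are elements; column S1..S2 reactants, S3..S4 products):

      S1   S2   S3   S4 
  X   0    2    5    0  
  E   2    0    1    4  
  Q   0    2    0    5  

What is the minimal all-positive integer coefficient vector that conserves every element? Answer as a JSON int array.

X: 5·0+5·2 = 10 | 2·5+2·0 = 10
E: 5·2+5·0 = 10 | 2·1+2·4 = 10
Q: 5·0+5·2 = 10 | 2·0+2·5 = 10
gcd(5,5,2,2) = 1

Coefficients: [5, 5, 2, 2]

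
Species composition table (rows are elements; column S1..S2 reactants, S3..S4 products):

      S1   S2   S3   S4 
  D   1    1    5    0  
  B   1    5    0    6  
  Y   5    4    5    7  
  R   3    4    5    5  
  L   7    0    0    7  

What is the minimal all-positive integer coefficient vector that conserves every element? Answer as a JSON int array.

D: 5·1+5·1 = 10 | 2·5+5·0 = 10
B: 5·1+5·5 = 30 | 2·0+5·6 = 30
Y: 5·5+5·4 = 45 | 2·5+5·7 = 45
R: 5·3+5·4 = 35 | 2·5+5·5 = 35
L: 5·7+5·0 = 35 | 2·0+5·7 = 35
gcd(5,5,2,5) = 1

Coefficients: [5, 5, 2, 5]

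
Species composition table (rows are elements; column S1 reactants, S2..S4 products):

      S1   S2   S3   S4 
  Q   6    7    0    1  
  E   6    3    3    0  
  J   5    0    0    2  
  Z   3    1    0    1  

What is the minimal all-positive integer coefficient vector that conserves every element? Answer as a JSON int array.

Coefficients: [2, 1, 3, 5]

Q: 2·6 = 12 | 1·7+3·0+5·1 = 12
E: 2·6 = 12 | 1·3+3·3+5·0 = 12
J: 2·5 = 10 | 1·0+3·0+5·2 = 10
Z: 2·3 = 6 | 1·1+3·0+5·1 = 6
gcd(2,1,3,5) = 1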